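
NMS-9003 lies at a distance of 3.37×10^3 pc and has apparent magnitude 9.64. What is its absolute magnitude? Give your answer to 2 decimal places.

M = m − 5 log₁₀(d/10 pc) = 9.64 − 5 log₁₀(3.37×10^3/10)
  = 9.64 − 5 × 2.528 = 9.64 − 12.64 = -3.00.

-3.00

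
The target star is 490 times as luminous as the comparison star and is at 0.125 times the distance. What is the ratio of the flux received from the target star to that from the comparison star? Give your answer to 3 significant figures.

F = L/(4πd²), so F_t/F_c = (L_t/L_c) / (d_t/d_c)²
= 490 / (0.125)² = 490 / 0.01562 = 3.136×10^4.

3.14×10^4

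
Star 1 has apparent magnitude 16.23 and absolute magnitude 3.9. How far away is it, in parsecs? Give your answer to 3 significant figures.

2.92×10^3 pc

m − M = 5 log₁₀(d/10 pc)
16.23 − (3.9) = 12.33 = 5 log₁₀(d/10)
d = 10 × 10^(12.33/5) = 10 × 10^2.466 = 2924 pc.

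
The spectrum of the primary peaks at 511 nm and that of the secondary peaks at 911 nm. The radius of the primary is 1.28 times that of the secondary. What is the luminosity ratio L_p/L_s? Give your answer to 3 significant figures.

16.6

Wien's law gives T ∝ 1/λ_max, so T_p/T_s = λ_s/λ_p = 911/511 = 1.783.
Then L ∝ R²T⁴ gives L_p/L_s = (1.28)² × (1.783)⁴ = 1.638 × 10.10 = 16.55.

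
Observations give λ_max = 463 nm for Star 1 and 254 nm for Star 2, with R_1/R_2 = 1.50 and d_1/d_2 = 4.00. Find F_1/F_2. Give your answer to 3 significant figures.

Wien's law: T_1/T_2 = λ_2/λ_1 = 254/463 = 0.5486.
L_1/L_2 = (R_1/R_2)²(T_1/T_2)⁴ = (1.50)²(0.5486)⁴ = 0.2038.
F_1/F_2 = (L_1/L_2)/(d_1/d_2)² = 0.2038/(4.00)² = 0.01274.

0.0127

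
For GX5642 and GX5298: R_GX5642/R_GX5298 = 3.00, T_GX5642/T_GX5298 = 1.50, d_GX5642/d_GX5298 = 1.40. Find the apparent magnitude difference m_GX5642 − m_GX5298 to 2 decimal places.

-3.42

L_GX5642/L_GX5298 = (3.00)²(1.50)⁴ = 45.56.
F_GX5642/F_GX5298 = (L_GX5642/L_GX5298)/(d_GX5642/d_GX5298)² = 45.56/1.960 = 23.25.
m_GX5642 − m_GX5298 = −2.5 log₁₀(23.25) = -3.42.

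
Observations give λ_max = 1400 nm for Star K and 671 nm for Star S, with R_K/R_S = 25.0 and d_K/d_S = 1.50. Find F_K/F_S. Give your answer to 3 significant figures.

Wien's law: T_K/T_S = λ_S/λ_K = 671/1400 = 0.4793.
L_K/L_S = (R_K/R_S)²(T_K/T_S)⁴ = (25.0)²(0.4793)⁴ = 32.98.
F_K/F_S = (L_K/L_S)/(d_K/d_S)² = 32.98/(1.50)² = 14.66.

14.7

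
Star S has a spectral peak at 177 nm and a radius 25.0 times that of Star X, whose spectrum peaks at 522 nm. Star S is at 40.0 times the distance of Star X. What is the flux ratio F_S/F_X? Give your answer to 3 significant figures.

Wien's law: T_S/T_X = λ_X/λ_S = 522/177 = 2.949.
L_S/L_X = (R_S/R_X)²(T_S/T_X)⁴ = (25.0)²(2.949)⁴ = 4.728×10^4.
F_S/F_X = (L_S/L_X)/(d_S/d_X)² = 4.728×10^4/(40.0)² = 29.55.

29.5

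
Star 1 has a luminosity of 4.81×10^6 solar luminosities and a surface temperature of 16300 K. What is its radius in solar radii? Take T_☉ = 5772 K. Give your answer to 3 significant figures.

275 solar radii

R/R_☉ = √(L/L_☉) / (T/T_☉)² = √(4.81×10^6) / (2.824)²
       = 2193 / 7.975 = 275.0.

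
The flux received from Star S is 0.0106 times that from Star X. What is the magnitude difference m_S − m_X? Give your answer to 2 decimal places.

m_S − m_X = −2.5 log₁₀(F_S/F_X) = −2.5 log₁₀(0.0106) = −2.5 × (-1.975) = 4.937.

4.94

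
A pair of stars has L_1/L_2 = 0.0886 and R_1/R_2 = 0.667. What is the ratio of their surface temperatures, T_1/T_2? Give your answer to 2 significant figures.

L ∝ R²T⁴ gives T ∝ (L/R²)^(1/4), so
T_1/T_2 = (0.0886 / 0.667²)^(1/4) = (0.1992)^(1/4) = 0.6680.

0.67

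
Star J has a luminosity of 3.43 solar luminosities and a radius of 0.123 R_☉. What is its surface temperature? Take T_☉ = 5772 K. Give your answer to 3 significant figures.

2.24×10^4 K

T/T_☉ = (L/L_☉)^(1/4) / (R/R_☉)^(1/2)
T = 5772 × (3.43)^(1/4) / √(0.123) = 5772 × 1.361 / 0.3507 = 2.240×10^4 K.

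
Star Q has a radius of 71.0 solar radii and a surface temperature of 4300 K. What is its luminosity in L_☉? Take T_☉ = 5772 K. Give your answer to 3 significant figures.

1.55×10^3 L_☉

L/L_☉ = (R/R_☉)² (T/T_☉)⁴ = (71.0)² × (4300/5772)⁴
       = 5041 × (0.7450)⁴ = 5041 × 0.3080 = 1553.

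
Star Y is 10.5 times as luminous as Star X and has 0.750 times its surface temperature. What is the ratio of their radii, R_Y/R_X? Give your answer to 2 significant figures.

5.8

L ∝ R²T⁴ gives R ∝ √L / T², so
R_Y/R_X = √(10.5) / (0.750)² = 3.240 / 0.5625 = 5.761.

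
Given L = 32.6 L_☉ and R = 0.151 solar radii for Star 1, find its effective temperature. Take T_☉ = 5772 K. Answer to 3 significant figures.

T/T_☉ = (L/L_☉)^(1/4) / (R/R_☉)^(1/2)
T = 5772 × (32.6)^(1/4) / √(0.151) = 5772 × 2.389 / 0.3886 = 3.549×10^4 K.

3.55×10^4 K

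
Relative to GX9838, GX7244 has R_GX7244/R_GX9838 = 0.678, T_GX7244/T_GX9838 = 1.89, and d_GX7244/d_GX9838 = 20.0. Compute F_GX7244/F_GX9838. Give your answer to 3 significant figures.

0.0147

L_GX7244/L_GX9838 = (R_GX7244/R_GX9838)²(T_GX7244/T_GX9838)⁴ = (0.678)² × (1.89)⁴ = 5.866.
F_GX7244/F_GX9838 = (L_GX7244/L_GX9838)/(d_GX7244/d_GX9838)² = 5.866 / (20.0)² = 0.01466.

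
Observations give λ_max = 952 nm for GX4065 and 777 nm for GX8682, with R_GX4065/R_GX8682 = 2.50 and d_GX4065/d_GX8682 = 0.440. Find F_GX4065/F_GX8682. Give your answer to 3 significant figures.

14.3

Wien's law: T_GX4065/T_GX8682 = λ_GX8682/λ_GX4065 = 777/952 = 0.8162.
L_GX4065/L_GX8682 = (R_GX4065/R_GX8682)²(T_GX4065/T_GX8682)⁴ = (2.50)²(0.8162)⁴ = 2.773.
F_GX4065/F_GX8682 = (L_GX4065/L_GX8682)/(d_GX4065/d_GX8682)² = 2.773/(0.440)² = 14.33.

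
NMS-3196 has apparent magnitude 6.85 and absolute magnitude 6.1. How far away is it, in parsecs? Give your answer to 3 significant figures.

14.1 pc

m − M = 5 log₁₀(d/10 pc)
6.85 − (6.1) = 0.75 = 5 log₁₀(d/10)
d = 10 × 10^(0.75/5) = 10 × 10^0.150 = 14.13 pc.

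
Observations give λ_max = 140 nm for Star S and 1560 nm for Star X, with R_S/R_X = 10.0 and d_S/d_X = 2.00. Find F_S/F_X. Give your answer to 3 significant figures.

3.85×10^5

Wien's law: T_S/T_X = λ_X/λ_S = 1560/140 = 11.14.
L_S/L_X = (R_S/R_X)²(T_S/T_X)⁴ = (10.0)²(11.14)⁴ = 1.542×10^6.
F_S/F_X = (L_S/L_X)/(d_S/d_X)² = 1.542×10^6/(2.00)² = 3.854×10^5.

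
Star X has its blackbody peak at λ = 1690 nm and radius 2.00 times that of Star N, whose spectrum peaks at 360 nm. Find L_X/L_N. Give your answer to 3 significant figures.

0.00824

Wien's law gives T ∝ 1/λ_max, so T_X/T_N = λ_N/λ_X = 360/1690 = 0.2130.
Then L ∝ R²T⁴ gives L_X/L_N = (2.00)² × (0.2130)⁴ = 4.000 × 0.002059 = 0.008236.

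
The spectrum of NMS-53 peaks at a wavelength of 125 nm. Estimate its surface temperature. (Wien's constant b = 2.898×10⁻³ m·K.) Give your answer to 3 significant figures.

2.32×10^4 K

T = b/λ_max = 2.898×10⁻³ / (125×10⁻⁹) = 2.318×10^4 K.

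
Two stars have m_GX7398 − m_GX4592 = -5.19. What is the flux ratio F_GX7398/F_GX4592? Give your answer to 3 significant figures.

F_GX7398/F_GX4592 = 10^(−(m_GX7398 − m_GX4592)/2.5) = 10^(5.19/2.5) = 10^2.076 = 119.1.

119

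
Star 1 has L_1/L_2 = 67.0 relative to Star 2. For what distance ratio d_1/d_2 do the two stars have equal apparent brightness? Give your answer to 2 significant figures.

8.2

Equal flux requires L_1/d_1² = L_2/d_2², so d_1/d_2 = √(L_1/L_2)
= √(67.0) = 8.185.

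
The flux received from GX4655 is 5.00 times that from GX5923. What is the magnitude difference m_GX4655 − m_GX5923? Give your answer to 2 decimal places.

m_GX4655 − m_GX5923 = −2.5 log₁₀(F_GX4655/F_GX5923) = −2.5 log₁₀(5.00) = −2.5 × (0.699) = -1.747.

-1.75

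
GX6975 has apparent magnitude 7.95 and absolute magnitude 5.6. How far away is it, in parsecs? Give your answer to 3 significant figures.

29.5 pc

m − M = 5 log₁₀(d/10 pc)
7.95 − (5.6) = 2.35 = 5 log₁₀(d/10)
d = 10 × 10^(2.35/5) = 10 × 10^0.470 = 29.51 pc.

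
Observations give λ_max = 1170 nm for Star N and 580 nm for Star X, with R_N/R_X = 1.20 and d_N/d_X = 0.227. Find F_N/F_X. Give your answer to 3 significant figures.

1.69

Wien's law: T_N/T_X = λ_X/λ_N = 580/1170 = 0.4957.
L_N/L_X = (R_N/R_X)²(T_N/T_X)⁴ = (1.20)²(0.4957)⁴ = 0.08696.
F_N/F_X = (L_N/L_X)/(d_N/d_X)² = 0.08696/(0.227)² = 1.688.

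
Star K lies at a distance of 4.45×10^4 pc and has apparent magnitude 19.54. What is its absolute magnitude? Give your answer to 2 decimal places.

M = m − 5 log₁₀(d/10 pc) = 19.54 − 5 log₁₀(4.45×10^4/10)
  = 19.54 − 5 × 3.648 = 19.54 − 18.24 = 1.30.

1.30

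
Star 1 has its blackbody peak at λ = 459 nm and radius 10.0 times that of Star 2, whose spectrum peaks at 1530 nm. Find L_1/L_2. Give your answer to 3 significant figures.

Wien's law gives T ∝ 1/λ_max, so T_1/T_2 = λ_2/λ_1 = 1530/459 = 3.333.
Then L ∝ R²T⁴ gives L_1/L_2 = (10.0)² × (3.333)⁴ = 100.0 × 123.5 = 1.235×10^4.

1.23×10^4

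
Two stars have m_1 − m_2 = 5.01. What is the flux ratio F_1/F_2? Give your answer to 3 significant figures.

F_1/F_2 = 10^(−(m_1 − m_2)/2.5) = 10^(-5.01/2.5) = 10^-2.004 = 0.009908.

0.00991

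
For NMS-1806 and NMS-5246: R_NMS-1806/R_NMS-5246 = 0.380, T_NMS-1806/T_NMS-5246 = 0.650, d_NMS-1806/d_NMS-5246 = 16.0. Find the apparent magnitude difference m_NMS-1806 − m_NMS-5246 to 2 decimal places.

L_NMS-1806/L_NMS-5246 = (0.380)²(0.650)⁴ = 0.02578.
F_NMS-1806/F_NMS-5246 = (L_NMS-1806/L_NMS-5246)/(d_NMS-1806/d_NMS-5246)² = 0.02578/256.0 = 1.007×10^-4.
m_NMS-1806 − m_NMS-5246 = −2.5 log₁₀(1.007×10^-4) = 9.99.

9.99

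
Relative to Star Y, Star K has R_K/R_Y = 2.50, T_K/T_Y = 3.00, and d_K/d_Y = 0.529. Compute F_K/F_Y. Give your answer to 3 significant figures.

1.81×10^3

L_K/L_Y = (R_K/R_Y)²(T_K/T_Y)⁴ = (2.50)² × (3.00)⁴ = 506.2.
F_K/F_Y = (L_K/L_Y)/(d_K/d_Y)² = 506.2 / (0.529)² = 1809.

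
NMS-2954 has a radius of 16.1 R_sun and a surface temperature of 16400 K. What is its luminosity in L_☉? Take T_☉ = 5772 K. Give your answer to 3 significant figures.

1.69×10^4 L_☉

L/L_☉ = (R/R_☉)² (T/T_☉)⁴ = (16.1)² × (16400/5772)⁴
       = 259.2 × (2.841)⁴ = 259.2 × 65.17 = 1.689×10^4.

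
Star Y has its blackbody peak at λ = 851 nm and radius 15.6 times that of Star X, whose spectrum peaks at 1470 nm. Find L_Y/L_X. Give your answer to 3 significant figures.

Wien's law gives T ∝ 1/λ_max, so T_Y/T_X = λ_X/λ_Y = 1470/851 = 1.727.
Then L ∝ R²T⁴ gives L_Y/L_X = (15.6)² × (1.727)⁴ = 243.4 × 8.903 = 2167.

2.17×10^3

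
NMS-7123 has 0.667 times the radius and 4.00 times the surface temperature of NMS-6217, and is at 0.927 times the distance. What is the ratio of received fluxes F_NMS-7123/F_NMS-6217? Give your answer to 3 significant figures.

L_NMS-7123/L_NMS-6217 = (R_NMS-7123/R_NMS-6217)²(T_NMS-7123/T_NMS-6217)⁴ = (0.667)² × (4.00)⁴ = 113.9.
F_NMS-7123/F_NMS-6217 = (L_NMS-7123/L_NMS-6217)/(d_NMS-7123/d_NMS-6217)² = 113.9 / (0.927)² = 132.5.

133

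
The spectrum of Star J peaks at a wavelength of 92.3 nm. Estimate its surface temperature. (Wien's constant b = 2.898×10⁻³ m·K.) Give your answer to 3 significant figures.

T = b/λ_max = 2.898×10⁻³ / (92.3×10⁻⁹) = 3.140×10^4 K.

3.14×10^4 K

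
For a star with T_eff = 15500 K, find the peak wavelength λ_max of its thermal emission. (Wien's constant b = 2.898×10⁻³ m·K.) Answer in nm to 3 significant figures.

λ_max = b/T = 2.898×10⁻³ / 15500 = 1.87×10^-7 m = 187.0 nm.

187 nm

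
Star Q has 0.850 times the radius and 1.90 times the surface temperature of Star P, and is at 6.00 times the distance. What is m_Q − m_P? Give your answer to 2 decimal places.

1.46

L_Q/L_P = (0.850)²(1.90)⁴ = 9.416.
F_Q/F_P = (L_Q/L_P)/(d_Q/d_P)² = 9.416/36.00 = 0.2615.
m_Q − m_P = −2.5 log₁₀(0.2615) = 1.46.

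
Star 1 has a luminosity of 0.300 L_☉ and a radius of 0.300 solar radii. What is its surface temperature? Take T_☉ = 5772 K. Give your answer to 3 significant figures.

T/T_☉ = (L/L_☉)^(1/4) / (R/R_☉)^(1/2)
T = 5772 × (0.300)^(1/4) / √(0.300) = 5772 × 0.7401 / 0.5477 = 7799 K.

7.80×10^3 K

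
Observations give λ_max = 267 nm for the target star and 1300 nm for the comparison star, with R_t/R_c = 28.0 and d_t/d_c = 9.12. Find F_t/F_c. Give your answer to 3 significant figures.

Wien's law: T_t/T_c = λ_c/λ_t = 1300/267 = 4.869.
L_t/L_c = (R_t/R_c)²(T_t/T_c)⁴ = (28.0)²(4.869)⁴ = 4.406×10^5.
F_t/F_c = (L_t/L_c)/(d_t/d_c)² = 4.406×10^5/(9.12)² = 5297.

5.30×10^3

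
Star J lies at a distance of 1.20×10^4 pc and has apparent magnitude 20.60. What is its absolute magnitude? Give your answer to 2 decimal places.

M = m − 5 log₁₀(d/10 pc) = 20.60 − 5 log₁₀(1.20×10^4/10)
  = 20.60 − 5 × 3.079 = 20.60 − 15.40 = 5.20.

5.20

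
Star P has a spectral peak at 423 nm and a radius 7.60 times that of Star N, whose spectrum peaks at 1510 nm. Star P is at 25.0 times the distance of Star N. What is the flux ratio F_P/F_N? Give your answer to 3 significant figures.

15.0

Wien's law: T_P/T_N = λ_N/λ_P = 1510/423 = 3.570.
L_P/L_N = (R_P/R_N)²(T_P/T_N)⁴ = (7.60)²(3.570)⁴ = 9379.
F_P/F_N = (L_P/L_N)/(d_P/d_N)² = 9379/(25.0)² = 15.01.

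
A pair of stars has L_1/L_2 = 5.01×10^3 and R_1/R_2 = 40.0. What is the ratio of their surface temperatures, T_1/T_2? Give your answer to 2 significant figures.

1.3

L ∝ R²T⁴ gives T ∝ (L/R²)^(1/4), so
T_1/T_2 = (5.01×10^3 / 40.0²)^(1/4) = (3.131)^(1/4) = 1.330.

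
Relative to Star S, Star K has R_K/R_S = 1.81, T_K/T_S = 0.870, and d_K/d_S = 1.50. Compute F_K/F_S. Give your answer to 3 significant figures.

L_K/L_S = (R_K/R_S)²(T_K/T_S)⁴ = (1.81)² × (0.870)⁴ = 1.877.
F_K/F_S = (L_K/L_S)/(d_K/d_S)² = 1.877 / (1.50)² = 0.8342.

0.834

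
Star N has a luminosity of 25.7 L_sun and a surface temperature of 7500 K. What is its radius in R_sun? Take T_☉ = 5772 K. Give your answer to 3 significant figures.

R/R_☉ = √(L/L_☉) / (T/T_☉)² = √(25.7) / (1.299)²
       = 5.070 / 1.688 = 3.003.

3.00 R_sun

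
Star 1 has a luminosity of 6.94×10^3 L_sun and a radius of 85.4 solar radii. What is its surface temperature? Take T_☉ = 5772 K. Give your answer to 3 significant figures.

T/T_☉ = (L/L_☉)^(1/4) / (R/R_☉)^(1/2)
T = 5772 × (6.94×10^3)^(1/4) / √(85.4) = 5772 × 9.127 / 9.241 = 5701 K.

5.70×10^3 K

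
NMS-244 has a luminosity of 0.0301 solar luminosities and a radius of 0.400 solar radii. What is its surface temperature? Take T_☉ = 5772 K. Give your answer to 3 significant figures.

3.80×10^3 K

T/T_☉ = (L/L_☉)^(1/4) / (R/R_☉)^(1/2)
T = 5772 × (0.0301)^(1/4) / √(0.400) = 5772 × 0.4165 / 0.6325 = 3801 K.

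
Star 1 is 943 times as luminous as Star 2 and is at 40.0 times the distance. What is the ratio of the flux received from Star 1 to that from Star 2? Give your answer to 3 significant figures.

F = L/(4πd²), so F_1/F_2 = (L_1/L_2) / (d_1/d_2)²
= 943 / (40.0)² = 943 / 1600 = 0.5894.

0.589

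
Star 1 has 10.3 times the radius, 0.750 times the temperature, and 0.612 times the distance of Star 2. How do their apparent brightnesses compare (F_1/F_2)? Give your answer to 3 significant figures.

89.6

L_1/L_2 = (R_1/R_2)²(T_1/T_2)⁴ = (10.3)² × (0.750)⁴ = 33.57.
F_1/F_2 = (L_1/L_2)/(d_1/d_2)² = 33.57 / (0.612)² = 89.62.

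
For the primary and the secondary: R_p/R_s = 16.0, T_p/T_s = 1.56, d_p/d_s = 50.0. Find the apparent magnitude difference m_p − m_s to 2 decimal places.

0.54

L_p/L_s = (16.0)²(1.56)⁴ = 1516.
F_p/F_s = (L_p/L_s)/(d_p/d_s)² = 1516/2500 = 0.6065.
m_p − m_s = −2.5 log₁₀(0.6065) = 0.54.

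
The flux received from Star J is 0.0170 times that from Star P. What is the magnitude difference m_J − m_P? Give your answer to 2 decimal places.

m_J − m_P = −2.5 log₁₀(F_J/F_P) = −2.5 log₁₀(0.0170) = −2.5 × (-1.770) = 4.424.

4.42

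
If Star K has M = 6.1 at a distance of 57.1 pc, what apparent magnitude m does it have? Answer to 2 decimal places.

9.88

m = M + 5 log₁₀(d/10 pc) = 6.1 + 5 log₁₀(57.1/10)
  = 6.1 + 5 × 0.757 = 6.1 + 3.78 = 9.88.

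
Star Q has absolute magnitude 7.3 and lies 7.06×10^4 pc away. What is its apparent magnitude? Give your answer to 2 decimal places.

m = M + 5 log₁₀(d/10 pc) = 7.3 + 5 log₁₀(7.06×10^4/10)
  = 7.3 + 5 × 3.849 = 7.3 + 19.24 = 26.54.

26.54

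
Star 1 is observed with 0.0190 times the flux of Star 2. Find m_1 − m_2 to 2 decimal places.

m_1 − m_2 = −2.5 log₁₀(F_1/F_2) = −2.5 log₁₀(0.0190) = −2.5 × (-1.721) = 4.303.

4.30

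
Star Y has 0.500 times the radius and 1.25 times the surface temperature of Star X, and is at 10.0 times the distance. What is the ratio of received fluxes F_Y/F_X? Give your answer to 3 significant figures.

0.00610

L_Y/L_X = (R_Y/R_X)²(T_Y/T_X)⁴ = (0.500)² × (1.25)⁴ = 0.6104.
F_Y/F_X = (L_Y/L_X)/(d_Y/d_X)² = 0.6104 / (10.0)² = 0.006104.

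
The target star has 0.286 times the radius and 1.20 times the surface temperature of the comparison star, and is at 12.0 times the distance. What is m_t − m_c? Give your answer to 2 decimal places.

7.32

L_t/L_c = (0.286)²(1.20)⁴ = 0.1696.
F_t/F_c = (L_t/L_c)/(d_t/d_c)² = 0.1696/144.0 = 0.001178.
m_t − m_c = −2.5 log₁₀(0.001178) = 7.32.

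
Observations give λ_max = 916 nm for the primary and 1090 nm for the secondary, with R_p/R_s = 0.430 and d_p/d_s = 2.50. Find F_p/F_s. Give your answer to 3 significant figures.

Wien's law: T_p/T_s = λ_s/λ_p = 1090/916 = 1.190.
L_p/L_s = (R_p/R_s)²(T_p/T_s)⁴ = (0.430)²(1.190)⁴ = 0.3707.
F_p/F_s = (L_p/L_s)/(d_p/d_s)² = 0.3707/(2.50)² = 0.05932.

0.0593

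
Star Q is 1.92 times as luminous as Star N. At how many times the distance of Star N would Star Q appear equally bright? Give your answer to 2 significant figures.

Equal flux requires L_Q/d_Q² = L_N/d_N², so d_Q/d_N = √(L_Q/L_N)
= √(1.92) = 1.386.

1.4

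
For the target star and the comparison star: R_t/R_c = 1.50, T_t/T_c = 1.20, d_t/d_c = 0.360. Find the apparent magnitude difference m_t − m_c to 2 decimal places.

L_t/L_c = (1.50)²(1.20)⁴ = 4.666.
F_t/F_c = (L_t/L_c)/(d_t/d_c)² = 4.666/0.1296 = 36.00.
m_t − m_c = −2.5 log₁₀(36.00) = -3.89.

-3.89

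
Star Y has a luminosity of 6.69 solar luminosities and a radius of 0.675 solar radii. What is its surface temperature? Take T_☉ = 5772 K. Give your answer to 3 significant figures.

1.13×10^4 K

T/T_☉ = (L/L_☉)^(1/4) / (R/R_☉)^(1/2)
T = 5772 × (6.69)^(1/4) / √(0.675) = 5772 × 1.608 / 0.8216 = 1.130×10^4 K.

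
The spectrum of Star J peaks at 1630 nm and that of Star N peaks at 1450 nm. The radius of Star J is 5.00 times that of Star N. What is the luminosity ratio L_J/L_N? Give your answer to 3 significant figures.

15.7

Wien's law gives T ∝ 1/λ_max, so T_J/T_N = λ_N/λ_J = 1450/1630 = 0.8896.
Then L ∝ R²T⁴ gives L_J/L_N = (5.00)² × (0.8896)⁴ = 25.00 × 0.6262 = 15.66.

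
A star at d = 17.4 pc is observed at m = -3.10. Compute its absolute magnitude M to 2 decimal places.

M = m − 5 log₁₀(d/10 pc) = -3.10 − 5 log₁₀(17.4/10)
  = -3.10 − 5 × 0.241 = -3.10 − 1.20 = -4.30.

-4.30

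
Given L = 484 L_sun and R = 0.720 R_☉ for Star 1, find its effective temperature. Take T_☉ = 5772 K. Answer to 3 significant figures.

3.19×10^4 K

T/T_☉ = (L/L_☉)^(1/4) / (R/R_☉)^(1/2)
T = 5772 × (484)^(1/4) / √(0.720) = 5772 × 4.690 / 0.8485 = 3.191×10^4 K.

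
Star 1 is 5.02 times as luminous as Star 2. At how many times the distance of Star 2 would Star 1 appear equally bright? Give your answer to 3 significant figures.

Equal flux requires L_1/d_1² = L_2/d_2², so d_1/d_2 = √(L_1/L_2)
= √(5.02) = 2.241.

2.24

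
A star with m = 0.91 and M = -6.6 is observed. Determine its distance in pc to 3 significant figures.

m − M = 5 log₁₀(d/10 pc)
0.91 − (-6.6) = 7.51 = 5 log₁₀(d/10)
d = 10 × 10^(7.51/5) = 10 × 10^1.502 = 317.7 pc.

318 pc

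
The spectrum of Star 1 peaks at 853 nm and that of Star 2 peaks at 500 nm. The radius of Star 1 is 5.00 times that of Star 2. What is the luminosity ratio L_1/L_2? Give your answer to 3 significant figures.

Wien's law gives T ∝ 1/λ_max, so T_1/T_2 = λ_2/λ_1 = 500/853 = 0.5862.
Then L ∝ R²T⁴ gives L_1/L_2 = (5.00)² × (0.5862)⁴ = 25.00 × 0.1181 = 2.951.

2.95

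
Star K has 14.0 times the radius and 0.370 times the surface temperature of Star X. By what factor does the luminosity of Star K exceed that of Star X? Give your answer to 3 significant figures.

From the Stefan–Boltzmann law, L ∝ R²T⁴, so
L_K/L_X = (R_K/R_X)² (T_K/T_X)⁴ = (14.0)² × (0.370)⁴ = 196.0 × 0.01874 = 3.673.

3.67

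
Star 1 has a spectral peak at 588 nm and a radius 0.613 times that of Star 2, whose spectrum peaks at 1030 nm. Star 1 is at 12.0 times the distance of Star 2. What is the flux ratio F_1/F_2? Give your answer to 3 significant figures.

0.0246

Wien's law: T_1/T_2 = λ_2/λ_1 = 1030/588 = 1.752.
L_1/L_2 = (R_1/R_2)²(T_1/T_2)⁴ = (0.613)²(1.752)⁴ = 3.538.
F_1/F_2 = (L_1/L_2)/(d_1/d_2)² = 3.538/(12.0)² = 0.02457.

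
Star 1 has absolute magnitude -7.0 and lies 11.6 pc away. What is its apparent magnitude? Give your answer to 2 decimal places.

-6.68

m = M + 5 log₁₀(d/10 pc) = -7.0 + 5 log₁₀(11.6/10)
  = -7.0 + 5 × 0.064 = -7.0 + 0.32 = -6.68.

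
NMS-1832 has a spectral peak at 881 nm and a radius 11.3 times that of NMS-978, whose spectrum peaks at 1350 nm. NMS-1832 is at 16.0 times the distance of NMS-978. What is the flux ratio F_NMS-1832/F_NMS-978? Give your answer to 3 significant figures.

Wien's law: T_NMS-1832/T_NMS-978 = λ_NMS-978/λ_NMS-1832 = 1350/881 = 1.532.
L_NMS-1832/L_NMS-978 = (R_NMS-1832/R_NMS-978)²(T_NMS-1832/T_NMS-978)⁴ = (11.3)²(1.532)⁴ = 704.0.
F_NMS-1832/F_NMS-978 = (L_NMS-1832/L_NMS-978)/(d_NMS-1832/d_NMS-978)² = 704.0/(16.0)² = 2.750.

2.75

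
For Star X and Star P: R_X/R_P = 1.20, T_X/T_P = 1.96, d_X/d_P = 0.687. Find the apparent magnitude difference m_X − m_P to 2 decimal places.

-4.13

L_X/L_P = (1.20)²(1.96)⁴ = 21.25.
F_X/F_P = (L_X/L_P)/(d_X/d_P)² = 21.25/0.4720 = 45.03.
m_X − m_P = −2.5 log₁₀(45.03) = -4.13.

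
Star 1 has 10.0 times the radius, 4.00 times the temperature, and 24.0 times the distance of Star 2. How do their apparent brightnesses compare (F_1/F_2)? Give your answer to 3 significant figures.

44.4

L_1/L_2 = (R_1/R_2)²(T_1/T_2)⁴ = (10.0)² × (4.00)⁴ = 2.560×10^4.
F_1/F_2 = (L_1/L_2)/(d_1/d_2)² = 2.560×10^4 / (24.0)² = 44.44.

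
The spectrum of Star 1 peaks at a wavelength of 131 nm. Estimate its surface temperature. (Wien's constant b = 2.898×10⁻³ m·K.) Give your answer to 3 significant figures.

2.21×10^4 K

T = b/λ_max = 2.898×10⁻³ / (131×10⁻⁹) = 2.212×10^4 K.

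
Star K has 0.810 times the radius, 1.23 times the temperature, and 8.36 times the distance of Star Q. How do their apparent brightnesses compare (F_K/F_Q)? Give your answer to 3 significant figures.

0.0215

L_K/L_Q = (R_K/R_Q)²(T_K/T_Q)⁴ = (0.810)² × (1.23)⁴ = 1.502.
F_K/F_Q = (L_K/L_Q)/(d_K/d_Q)² = 1.502 / (8.36)² = 0.02149.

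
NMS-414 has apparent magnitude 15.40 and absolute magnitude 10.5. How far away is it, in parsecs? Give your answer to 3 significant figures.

95.5 pc

m − M = 5 log₁₀(d/10 pc)
15.40 − (10.5) = 4.90 = 5 log₁₀(d/10)
d = 10 × 10^(4.90/5) = 10 × 10^0.980 = 95.50 pc.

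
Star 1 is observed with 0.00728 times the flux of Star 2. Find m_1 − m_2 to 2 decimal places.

m_1 − m_2 = −2.5 log₁₀(F_1/F_2) = −2.5 log₁₀(0.00728) = −2.5 × (-2.138) = 5.345.

5.34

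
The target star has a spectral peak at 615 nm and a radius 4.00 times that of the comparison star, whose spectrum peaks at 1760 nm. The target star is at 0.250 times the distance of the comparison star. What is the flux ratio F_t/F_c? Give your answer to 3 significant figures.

Wien's law: T_t/T_c = λ_c/λ_t = 1760/615 = 2.862.
L_t/L_c = (R_t/R_c)²(T_t/T_c)⁴ = (4.00)²(2.862)⁴ = 1073.
F_t/F_c = (L_t/L_c)/(d_t/d_c)² = 1073/(0.250)² = 1.717×10^4.

1.72×10^4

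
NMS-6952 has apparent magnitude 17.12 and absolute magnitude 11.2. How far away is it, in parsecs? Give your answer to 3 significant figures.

m − M = 5 log₁₀(d/10 pc)
17.12 − (11.2) = 5.92 = 5 log₁₀(d/10)
d = 10 × 10^(5.92/5) = 10 × 10^1.184 = 152.8 pc.

153 pc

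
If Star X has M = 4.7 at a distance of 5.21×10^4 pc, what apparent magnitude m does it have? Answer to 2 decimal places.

m = M + 5 log₁₀(d/10 pc) = 4.7 + 5 log₁₀(5.21×10^4/10)
  = 4.7 + 5 × 3.717 = 4.7 + 18.58 = 23.28.

23.28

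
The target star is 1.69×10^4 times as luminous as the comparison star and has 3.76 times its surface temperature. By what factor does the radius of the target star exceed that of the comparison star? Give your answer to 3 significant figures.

L ∝ R²T⁴ gives R ∝ √L / T², so
R_t/R_c = √(1.69×10^4) / (3.76)² = 130.0 / 14.14 = 9.195.

9.20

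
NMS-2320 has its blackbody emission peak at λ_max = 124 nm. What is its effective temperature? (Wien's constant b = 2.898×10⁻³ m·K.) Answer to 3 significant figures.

T = b/λ_max = 2.898×10⁻³ / (124×10⁻⁹) = 2.337×10^4 K.

2.34×10^4 K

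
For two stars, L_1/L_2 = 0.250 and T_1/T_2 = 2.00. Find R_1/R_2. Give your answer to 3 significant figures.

0.125

L ∝ R²T⁴ gives R ∝ √L / T², so
R_1/R_2 = √(0.250) / (2.00)² = 0.5000 / 4.000 = 0.1250.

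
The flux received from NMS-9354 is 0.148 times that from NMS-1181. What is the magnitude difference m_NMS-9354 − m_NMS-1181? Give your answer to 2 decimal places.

m_NMS-9354 − m_NMS-1181 = −2.5 log₁₀(F_NMS-9354/F_NMS-1181) = −2.5 log₁₀(0.148) = −2.5 × (-0.830) = 2.074.

2.07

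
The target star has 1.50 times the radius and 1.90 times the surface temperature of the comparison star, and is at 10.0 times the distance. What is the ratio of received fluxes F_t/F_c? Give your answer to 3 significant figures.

L_t/L_c = (R_t/R_c)²(T_t/T_c)⁴ = (1.50)² × (1.90)⁴ = 29.32.
F_t/F_c = (L_t/L_c)/(d_t/d_c)² = 29.32 / (10.0)² = 0.2932.

0.293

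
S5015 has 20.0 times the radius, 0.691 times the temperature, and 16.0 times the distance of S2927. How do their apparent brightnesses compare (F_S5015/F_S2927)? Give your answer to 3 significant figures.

0.356

L_S5015/L_S2927 = (R_S5015/R_S2927)²(T_S5015/T_S2927)⁴ = (20.0)² × (0.691)⁴ = 91.20.
F_S5015/F_S2927 = (L_S5015/L_S2927)/(d_S5015/d_S2927)² = 91.20 / (16.0)² = 0.3562.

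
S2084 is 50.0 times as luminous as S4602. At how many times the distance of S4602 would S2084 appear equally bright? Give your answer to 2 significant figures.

Equal flux requires L_S2084/d_S2084² = L_S4602/d_S4602², so d_S2084/d_S4602 = √(L_S2084/L_S4602)
= √(50.0) = 7.071.

7.1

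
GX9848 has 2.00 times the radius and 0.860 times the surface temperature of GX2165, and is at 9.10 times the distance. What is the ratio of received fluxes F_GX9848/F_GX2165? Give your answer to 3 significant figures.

0.0264

L_GX9848/L_GX2165 = (R_GX9848/R_GX2165)²(T_GX9848/T_GX2165)⁴ = (2.00)² × (0.860)⁴ = 2.188.
F_GX9848/F_GX2165 = (L_GX9848/L_GX2165)/(d_GX9848/d_GX2165)² = 2.188 / (9.10)² = 0.02642.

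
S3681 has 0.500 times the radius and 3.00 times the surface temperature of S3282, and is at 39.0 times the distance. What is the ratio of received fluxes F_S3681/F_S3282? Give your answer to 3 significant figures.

0.0133

L_S3681/L_S3282 = (R_S3681/R_S3282)²(T_S3681/T_S3282)⁴ = (0.500)² × (3.00)⁴ = 20.25.
F_S3681/F_S3282 = (L_S3681/L_S3282)/(d_S3681/d_S3282)² = 20.25 / (39.0)² = 0.01331.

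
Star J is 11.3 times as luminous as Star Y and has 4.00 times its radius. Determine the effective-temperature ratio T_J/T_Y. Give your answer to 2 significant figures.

L ∝ R²T⁴ gives T ∝ (L/R²)^(1/4), so
T_J/T_Y = (11.3 / 4.00²)^(1/4) = (0.7063)^(1/4) = 0.9167.

0.92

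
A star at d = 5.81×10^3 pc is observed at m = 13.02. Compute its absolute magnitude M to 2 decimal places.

M = m − 5 log₁₀(d/10 pc) = 13.02 − 5 log₁₀(5.81×10^3/10)
  = 13.02 − 5 × 2.764 = 13.02 − 13.82 = -0.80.

-0.80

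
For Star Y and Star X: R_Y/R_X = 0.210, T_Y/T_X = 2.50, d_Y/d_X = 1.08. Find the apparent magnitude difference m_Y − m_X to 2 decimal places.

L_Y/L_X = (0.210)²(2.50)⁴ = 1.723.
F_Y/F_X = (L_Y/L_X)/(d_Y/d_X)² = 1.723/1.166 = 1.477.
m_Y − m_X = −2.5 log₁₀(1.477) = -0.42.

-0.42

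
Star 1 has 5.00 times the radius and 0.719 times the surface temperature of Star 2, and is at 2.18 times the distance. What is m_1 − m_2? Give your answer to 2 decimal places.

L_1/L_2 = (5.00)²(0.719)⁴ = 6.681.
F_1/F_2 = (L_1/L_2)/(d_1/d_2)² = 6.681/4.752 = 1.406.
m_1 − m_2 = −2.5 log₁₀(1.406) = -0.37.

-0.37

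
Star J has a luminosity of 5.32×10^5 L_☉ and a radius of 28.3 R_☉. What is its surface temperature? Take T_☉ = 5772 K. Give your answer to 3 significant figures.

2.93×10^4 K

T/T_☉ = (L/L_☉)^(1/4) / (R/R_☉)^(1/2)
T = 5772 × (5.32×10^5)^(1/4) / √(28.3) = 5772 × 27.01 / 5.320 = 2.930×10^4 K.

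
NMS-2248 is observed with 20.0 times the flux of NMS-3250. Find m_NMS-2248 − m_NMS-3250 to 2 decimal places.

m_NMS-2248 − m_NMS-3250 = −2.5 log₁₀(F_NMS-2248/F_NMS-3250) = −2.5 log₁₀(20.0) = −2.5 × (1.301) = -3.253.

-3.25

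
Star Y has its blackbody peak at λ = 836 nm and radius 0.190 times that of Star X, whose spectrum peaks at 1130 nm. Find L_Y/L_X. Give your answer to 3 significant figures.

0.121

Wien's law gives T ∝ 1/λ_max, so T_Y/T_X = λ_X/λ_Y = 1130/836 = 1.352.
Then L ∝ R²T⁴ gives L_Y/L_X = (0.190)² × (1.352)⁴ = 0.03610 × 3.338 = 0.1205.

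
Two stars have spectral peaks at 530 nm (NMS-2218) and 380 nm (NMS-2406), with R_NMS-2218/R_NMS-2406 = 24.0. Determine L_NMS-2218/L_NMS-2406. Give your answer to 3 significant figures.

Wien's law gives T ∝ 1/λ_max, so T_NMS-2218/T_NMS-2406 = λ_NMS-2406/λ_NMS-2218 = 380/530 = 0.7170.
Then L ∝ R²T⁴ gives L_NMS-2218/L_NMS-2406 = (24.0)² × (0.7170)⁴ = 576.0 × 0.2643 = 152.2.

152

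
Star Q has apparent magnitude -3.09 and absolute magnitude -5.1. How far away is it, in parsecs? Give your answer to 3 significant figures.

25.2 pc

m − M = 5 log₁₀(d/10 pc)
-3.09 − (-5.1) = 2.01 = 5 log₁₀(d/10)
d = 10 × 10^(2.01/5) = 10 × 10^0.402 = 25.23 pc.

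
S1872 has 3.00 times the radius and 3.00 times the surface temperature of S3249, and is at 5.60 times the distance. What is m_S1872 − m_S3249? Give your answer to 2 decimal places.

L_S1872/L_S3249 = (3.00)²(3.00)⁴ = 729.0.
F_S1872/F_S3249 = (L_S1872/L_S3249)/(d_S1872/d_S3249)² = 729.0/31.36 = 23.25.
m_S1872 − m_S3249 = −2.5 log₁₀(23.25) = -3.42.

-3.42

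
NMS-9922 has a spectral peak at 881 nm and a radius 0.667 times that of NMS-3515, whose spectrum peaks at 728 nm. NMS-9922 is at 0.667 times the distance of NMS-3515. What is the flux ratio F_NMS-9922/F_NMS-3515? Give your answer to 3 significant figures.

Wien's law: T_NMS-9922/T_NMS-3515 = λ_NMS-3515/λ_NMS-9922 = 728/881 = 0.8263.
L_NMS-9922/L_NMS-3515 = (R_NMS-9922/R_NMS-3515)²(T_NMS-9922/T_NMS-3515)⁴ = (0.667)²(0.8263)⁴ = 0.2074.
F_NMS-9922/F_NMS-3515 = (L_NMS-9922/L_NMS-3515)/(d_NMS-9922/d_NMS-3515)² = 0.2074/(0.667)² = 0.4663.

0.466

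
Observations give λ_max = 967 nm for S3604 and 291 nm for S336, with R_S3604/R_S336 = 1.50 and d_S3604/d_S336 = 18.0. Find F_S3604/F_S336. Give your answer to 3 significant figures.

5.70×10^-5

Wien's law: T_S3604/T_S336 = λ_S336/λ_S3604 = 291/967 = 0.3009.
L_S3604/L_S336 = (R_S3604/R_S336)²(T_S3604/T_S336)⁴ = (1.50)²(0.3009)⁴ = 0.01845.
F_S3604/F_S336 = (L_S3604/L_S336)/(d_S3604/d_S336)² = 0.01845/(18.0)² = 5.695×10^-5.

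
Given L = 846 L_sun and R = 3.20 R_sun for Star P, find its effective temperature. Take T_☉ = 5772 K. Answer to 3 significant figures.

T/T_☉ = (L/L_☉)^(1/4) / (R/R_☉)^(1/2)
T = 5772 × (846)^(1/4) / √(3.20) = 5772 × 5.393 / 1.789 = 1.740×10^4 K.

1.74×10^4 K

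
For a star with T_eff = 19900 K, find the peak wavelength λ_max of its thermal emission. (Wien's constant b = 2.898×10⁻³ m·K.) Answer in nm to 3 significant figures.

146 nm

λ_max = b/T = 2.898×10⁻³ / 19900 = 1.46×10^-7 m = 145.6 nm.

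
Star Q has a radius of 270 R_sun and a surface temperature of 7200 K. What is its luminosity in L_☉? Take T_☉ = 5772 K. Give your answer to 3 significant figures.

L/L_☉ = (R/R_☉)² (T/T_☉)⁴ = (270)² × (7200/5772)⁴
       = 7.290×10^4 × (1.247)⁴ = 7.290×10^4 × 2.421 = 1.765×10^5.

1.77×10^5 L_☉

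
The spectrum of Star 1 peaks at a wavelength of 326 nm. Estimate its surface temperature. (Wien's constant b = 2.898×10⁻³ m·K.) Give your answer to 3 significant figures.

8.89×10^3 K

T = b/λ_max = 2.898×10⁻³ / (326×10⁻⁹) = 8890 K.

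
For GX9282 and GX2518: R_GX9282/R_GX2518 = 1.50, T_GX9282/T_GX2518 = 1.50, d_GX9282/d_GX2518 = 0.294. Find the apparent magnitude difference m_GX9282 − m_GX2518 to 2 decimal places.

L_GX9282/L_GX2518 = (1.50)²(1.50)⁴ = 11.39.
F_GX9282/F_GX2518 = (L_GX9282/L_GX2518)/(d_GX9282/d_GX2518)² = 11.39/0.08644 = 131.8.
m_GX9282 − m_GX2518 = −2.5 log₁₀(131.8) = -5.30.

-5.30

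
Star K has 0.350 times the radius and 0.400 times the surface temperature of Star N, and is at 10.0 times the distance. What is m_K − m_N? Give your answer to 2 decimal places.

L_K/L_N = (0.350)²(0.400)⁴ = 0.003136.
F_K/F_N = (L_K/L_N)/(d_K/d_N)² = 0.003136/100.0 = 3.136×10^-5.
m_K − m_N = −2.5 log₁₀(3.136×10^-5) = 11.26.

11.26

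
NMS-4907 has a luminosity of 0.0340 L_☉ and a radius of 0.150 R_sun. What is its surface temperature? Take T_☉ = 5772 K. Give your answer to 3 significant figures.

6.40×10^3 K

T/T_☉ = (L/L_☉)^(1/4) / (R/R_☉)^(1/2)
T = 5772 × (0.0340)^(1/4) / √(0.150) = 5772 × 0.4294 / 0.3873 = 6400 K.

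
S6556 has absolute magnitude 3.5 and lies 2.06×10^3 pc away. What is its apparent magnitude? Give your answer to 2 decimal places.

m = M + 5 log₁₀(d/10 pc) = 3.5 + 5 log₁₀(2.06×10^3/10)
  = 3.5 + 5 × 2.314 = 3.5 + 11.57 = 15.07.

15.07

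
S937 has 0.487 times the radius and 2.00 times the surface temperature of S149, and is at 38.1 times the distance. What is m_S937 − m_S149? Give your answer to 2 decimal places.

6.46

L_S937/L_S149 = (0.487)²(2.00)⁴ = 3.795.
F_S937/F_S149 = (L_S937/L_S149)/(d_S937/d_S149)² = 3.795/1452 = 0.002614.
m_S937 − m_S149 = −2.5 log₁₀(0.002614) = 6.46.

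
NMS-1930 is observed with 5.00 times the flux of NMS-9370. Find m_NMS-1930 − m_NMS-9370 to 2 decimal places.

-1.75

m_NMS-1930 − m_NMS-9370 = −2.5 log₁₀(F_NMS-1930/F_NMS-9370) = −2.5 log₁₀(5.00) = −2.5 × (0.699) = -1.747.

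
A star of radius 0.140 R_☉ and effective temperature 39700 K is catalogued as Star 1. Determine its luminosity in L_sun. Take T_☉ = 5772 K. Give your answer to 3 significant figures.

L/L_☉ = (R/R_☉)² (T/T_☉)⁴ = (0.140)² × (39700/5772)⁴
       = 0.01960 × (6.878)⁴ = 0.01960 × 2238 = 43.86.

43.9 L_sun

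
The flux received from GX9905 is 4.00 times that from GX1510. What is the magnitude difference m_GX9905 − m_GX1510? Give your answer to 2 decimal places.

m_GX9905 − m_GX1510 = −2.5 log₁₀(F_GX9905/F_GX1510) = −2.5 log₁₀(4.00) = −2.5 × (0.602) = -1.505.

-1.51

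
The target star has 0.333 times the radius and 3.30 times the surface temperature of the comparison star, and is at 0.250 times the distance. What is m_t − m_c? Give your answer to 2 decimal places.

-5.81

L_t/L_c = (0.333)²(3.30)⁴ = 13.15.
F_t/F_c = (L_t/L_c)/(d_t/d_c)² = 13.15/0.06250 = 210.4.
m_t − m_c = −2.5 log₁₀(210.4) = -5.81.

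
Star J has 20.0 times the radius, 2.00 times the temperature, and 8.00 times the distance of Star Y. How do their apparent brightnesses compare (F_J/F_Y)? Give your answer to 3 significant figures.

L_J/L_Y = (R_J/R_Y)²(T_J/T_Y)⁴ = (20.0)² × (2.00)⁴ = 6400.
F_J/F_Y = (L_J/L_Y)/(d_J/d_Y)² = 6400 / (8.00)² = 100.0.

100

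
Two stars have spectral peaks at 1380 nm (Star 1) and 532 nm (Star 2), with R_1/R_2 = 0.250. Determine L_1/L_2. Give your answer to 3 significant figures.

0.00138

Wien's law gives T ∝ 1/λ_max, so T_1/T_2 = λ_2/λ_1 = 532/1380 = 0.3855.
Then L ∝ R²T⁴ gives L_1/L_2 = (0.250)² × (0.3855)⁴ = 0.06250 × 0.02209 = 0.001380.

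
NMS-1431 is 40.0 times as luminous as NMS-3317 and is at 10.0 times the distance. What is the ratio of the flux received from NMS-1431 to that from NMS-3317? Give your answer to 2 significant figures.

0.40

F = L/(4πd²), so F_NMS-1431/F_NMS-3317 = (L_NMS-1431/L_NMS-3317) / (d_NMS-1431/d_NMS-3317)²
= 40.0 / (10.0)² = 40.0 / 100.0 = 0.4000.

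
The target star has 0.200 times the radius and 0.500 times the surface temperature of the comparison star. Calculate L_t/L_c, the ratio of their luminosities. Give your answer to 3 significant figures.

From the Stefan–Boltzmann law, L ∝ R²T⁴, so
L_t/L_c = (R_t/R_c)² (T_t/T_c)⁴ = (0.200)² × (0.500)⁴ = 0.04000 × 0.06250 = 0.002500.

0.00250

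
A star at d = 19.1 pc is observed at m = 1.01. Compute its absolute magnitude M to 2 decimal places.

M = m − 5 log₁₀(d/10 pc) = 1.01 − 5 log₁₀(19.1/10)
  = 1.01 − 5 × 0.281 = 1.01 − 1.41 = -0.40.

-0.40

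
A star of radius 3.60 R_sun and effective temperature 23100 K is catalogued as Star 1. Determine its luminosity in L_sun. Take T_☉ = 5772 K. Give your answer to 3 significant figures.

3.32×10^3 L_sun

L/L_☉ = (R/R_☉)² (T/T_☉)⁴ = (3.60)² × (23100/5772)⁴
       = 12.96 × (4.002)⁴ = 12.96 × 256.5 = 3325.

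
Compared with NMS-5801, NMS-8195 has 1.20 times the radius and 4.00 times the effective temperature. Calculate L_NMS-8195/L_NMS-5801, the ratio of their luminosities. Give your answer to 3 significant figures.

369

From the Stefan–Boltzmann law, L ∝ R²T⁴, so
L_NMS-8195/L_NMS-5801 = (R_NMS-8195/R_NMS-5801)² (T_NMS-8195/T_NMS-5801)⁴ = (1.20)² × (4.00)⁴ = 1.440 × 256.0 = 368.6.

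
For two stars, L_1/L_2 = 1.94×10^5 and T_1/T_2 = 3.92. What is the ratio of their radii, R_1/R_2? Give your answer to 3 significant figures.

L ∝ R²T⁴ gives R ∝ √L / T², so
R_1/R_2 = √(1.94×10^5) / (3.92)² = 440.5 / 15.37 = 28.66.

28.7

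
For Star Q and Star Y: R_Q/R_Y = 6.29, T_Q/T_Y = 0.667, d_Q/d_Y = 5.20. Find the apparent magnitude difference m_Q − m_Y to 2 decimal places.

1.35

L_Q/L_Y = (6.29)²(0.667)⁴ = 7.831.
F_Q/F_Y = (L_Q/L_Y)/(d_Q/d_Y)² = 7.831/27.04 = 0.2896.
m_Q − m_Y = −2.5 log₁₀(0.2896) = 1.35.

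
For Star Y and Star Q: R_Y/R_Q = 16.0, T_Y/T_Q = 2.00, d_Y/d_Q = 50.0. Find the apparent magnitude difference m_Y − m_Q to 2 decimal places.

-0.54

L_Y/L_Q = (16.0)²(2.00)⁴ = 4096.
F_Y/F_Q = (L_Y/L_Q)/(d_Y/d_Q)² = 4096/2500 = 1.638.
m_Y − m_Q = −2.5 log₁₀(1.638) = -0.54.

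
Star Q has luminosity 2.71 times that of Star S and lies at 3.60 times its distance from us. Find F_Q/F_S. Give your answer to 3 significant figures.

0.209

F = L/(4πd²), so F_Q/F_S = (L_Q/L_S) / (d_Q/d_S)²
= 2.71 / (3.60)² = 2.71 / 12.96 = 0.2091.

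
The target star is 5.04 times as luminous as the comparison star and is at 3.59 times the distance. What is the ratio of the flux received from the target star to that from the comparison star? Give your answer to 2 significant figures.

0.39

F = L/(4πd²), so F_t/F_c = (L_t/L_c) / (d_t/d_c)²
= 5.04 / (3.59)² = 5.04 / 12.89 = 0.3911.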